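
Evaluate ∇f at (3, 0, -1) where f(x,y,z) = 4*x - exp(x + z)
(4 - exp(2), 0, -exp(2))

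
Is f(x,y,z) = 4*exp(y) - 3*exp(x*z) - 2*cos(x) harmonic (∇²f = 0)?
No, ∇²f = -3*x**2*exp(x*z) - 3*z**2*exp(x*z) + 4*exp(y) + 2*cos(x)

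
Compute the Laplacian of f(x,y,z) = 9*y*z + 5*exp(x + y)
10*exp(x + y)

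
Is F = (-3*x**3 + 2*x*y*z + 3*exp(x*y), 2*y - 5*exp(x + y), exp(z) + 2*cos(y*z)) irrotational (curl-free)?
No, ∇×F = (-2*z*sin(y*z), 2*x*y, -2*x*z - 3*x*exp(x*y) - 5*exp(x + y))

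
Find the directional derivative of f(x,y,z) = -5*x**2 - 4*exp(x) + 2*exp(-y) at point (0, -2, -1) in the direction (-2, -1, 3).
sqrt(14)*(4 + exp(2))/7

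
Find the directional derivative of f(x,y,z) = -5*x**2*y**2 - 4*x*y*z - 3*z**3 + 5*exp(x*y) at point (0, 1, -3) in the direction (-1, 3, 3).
-260*sqrt(19)/19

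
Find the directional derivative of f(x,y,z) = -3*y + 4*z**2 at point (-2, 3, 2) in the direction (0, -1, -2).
-29*sqrt(5)/5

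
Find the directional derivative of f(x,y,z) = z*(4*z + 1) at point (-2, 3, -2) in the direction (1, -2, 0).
0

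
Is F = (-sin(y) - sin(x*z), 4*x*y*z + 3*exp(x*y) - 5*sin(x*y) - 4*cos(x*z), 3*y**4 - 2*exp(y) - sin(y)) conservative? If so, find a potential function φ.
No, ∇×F = (-4*x*y - 4*x*sin(x*z) + 12*y**3 - 2*exp(y) - cos(y), -x*cos(x*z), 4*y*z + 3*y*exp(x*y) - 5*y*cos(x*y) + 4*z*sin(x*z) + cos(y)) ≠ 0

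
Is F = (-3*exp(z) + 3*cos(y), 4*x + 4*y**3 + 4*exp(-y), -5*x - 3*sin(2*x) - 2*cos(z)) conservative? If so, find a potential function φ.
No, ∇×F = (0, -3*exp(z) + 6*cos(2*x) + 5, 3*sin(y) + 4) ≠ 0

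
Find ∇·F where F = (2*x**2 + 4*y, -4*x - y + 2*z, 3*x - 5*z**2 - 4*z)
4*x - 10*z - 5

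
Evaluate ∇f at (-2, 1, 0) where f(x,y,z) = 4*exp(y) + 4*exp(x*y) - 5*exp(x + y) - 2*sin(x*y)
(-5*exp(-1) + 4*exp(-2) - 2*cos(2), -5*exp(-1) + 4*cos(2) - 8*exp(-2) + 4*E, 0)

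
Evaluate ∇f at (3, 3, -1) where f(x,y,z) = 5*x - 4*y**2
(5, -24, 0)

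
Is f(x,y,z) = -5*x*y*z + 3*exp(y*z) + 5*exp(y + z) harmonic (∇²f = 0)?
No, ∇²f = 3*y**2*exp(y*z) + 3*z**2*exp(y*z) + 10*exp(y + z)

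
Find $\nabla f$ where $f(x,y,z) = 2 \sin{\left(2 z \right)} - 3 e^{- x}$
(3*exp(-x), 0, 4*cos(2*z))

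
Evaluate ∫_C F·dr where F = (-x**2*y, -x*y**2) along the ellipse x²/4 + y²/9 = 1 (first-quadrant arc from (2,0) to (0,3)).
-15*pi/8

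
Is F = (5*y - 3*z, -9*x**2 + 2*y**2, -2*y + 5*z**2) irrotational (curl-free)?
No, ∇×F = (-2, -3, -18*x - 5)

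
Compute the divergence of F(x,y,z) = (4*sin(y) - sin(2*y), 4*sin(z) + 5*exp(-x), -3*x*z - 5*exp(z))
-3*x - 5*exp(z)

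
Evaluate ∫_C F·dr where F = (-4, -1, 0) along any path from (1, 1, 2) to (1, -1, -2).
2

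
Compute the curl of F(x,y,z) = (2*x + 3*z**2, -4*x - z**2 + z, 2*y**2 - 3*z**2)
(4*y + 2*z - 1, 6*z, -4)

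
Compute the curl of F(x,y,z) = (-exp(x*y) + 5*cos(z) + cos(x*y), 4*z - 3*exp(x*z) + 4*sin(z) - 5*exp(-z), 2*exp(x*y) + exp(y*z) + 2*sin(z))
(2*x*exp(x*y) + 3*x*exp(x*z) + z*exp(y*z) - 4*cos(z) - 4 - 5*exp(-z), -2*y*exp(x*y) - 5*sin(z), x*exp(x*y) + x*sin(x*y) - 3*z*exp(x*z))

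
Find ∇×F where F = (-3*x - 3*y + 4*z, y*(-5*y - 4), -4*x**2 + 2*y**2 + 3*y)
(4*y + 3, 8*x + 4, 3)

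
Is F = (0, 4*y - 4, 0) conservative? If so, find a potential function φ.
Yes, F is conservative. φ = 2*y*(y - 2)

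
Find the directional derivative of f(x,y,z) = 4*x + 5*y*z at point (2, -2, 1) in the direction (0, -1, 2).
-5*sqrt(5)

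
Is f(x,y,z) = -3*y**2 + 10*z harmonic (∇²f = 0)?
No, ∇²f = -6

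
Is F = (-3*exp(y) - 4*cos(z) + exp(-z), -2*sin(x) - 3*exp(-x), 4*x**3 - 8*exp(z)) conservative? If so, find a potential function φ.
No, ∇×F = (0, -12*x**2 + 4*sin(z) - exp(-z), 3*exp(y) - 2*cos(x) + 3*exp(-x)) ≠ 0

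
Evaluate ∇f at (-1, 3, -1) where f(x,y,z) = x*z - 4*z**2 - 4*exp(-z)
(-1, 0, 7 + 4*E)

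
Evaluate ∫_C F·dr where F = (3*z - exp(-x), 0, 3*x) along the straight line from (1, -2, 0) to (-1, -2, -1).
2*sinh(1) + 3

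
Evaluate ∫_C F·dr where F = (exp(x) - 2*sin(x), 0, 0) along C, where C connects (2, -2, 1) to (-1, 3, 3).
-exp(2) + exp(-1) - 2*cos(2) + 2*cos(1)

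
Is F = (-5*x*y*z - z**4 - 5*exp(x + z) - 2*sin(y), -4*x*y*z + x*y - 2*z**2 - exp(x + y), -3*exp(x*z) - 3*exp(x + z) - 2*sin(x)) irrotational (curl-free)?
No, ∇×F = (4*x*y + 4*z, -5*x*y - 4*z**3 + 3*z*exp(x*z) - 2*exp(x + z) + 2*cos(x), 5*x*z - 4*y*z + y - exp(x + y) + 2*cos(y))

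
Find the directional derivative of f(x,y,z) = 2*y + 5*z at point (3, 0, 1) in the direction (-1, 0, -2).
-2*sqrt(5)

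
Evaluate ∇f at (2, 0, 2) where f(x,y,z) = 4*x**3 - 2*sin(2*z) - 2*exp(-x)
(2*exp(-2) + 48, 0, -4*cos(4))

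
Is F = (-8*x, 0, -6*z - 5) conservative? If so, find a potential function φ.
Yes, F is conservative. φ = -4*x**2 - 3*z**2 - 5*z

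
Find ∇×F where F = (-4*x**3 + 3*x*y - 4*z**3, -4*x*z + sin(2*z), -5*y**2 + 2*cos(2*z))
(4*x - 10*y - 2*cos(2*z), -12*z**2, -3*x - 4*z)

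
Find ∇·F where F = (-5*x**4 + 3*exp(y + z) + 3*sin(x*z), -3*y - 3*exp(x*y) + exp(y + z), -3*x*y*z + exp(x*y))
-20*x**3 - 3*x*y - 3*x*exp(x*y) + 3*z*cos(x*z) + exp(y + z) - 3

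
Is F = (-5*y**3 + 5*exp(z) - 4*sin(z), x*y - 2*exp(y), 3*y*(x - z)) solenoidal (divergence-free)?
No, ∇·F = x - 3*y - 2*exp(y)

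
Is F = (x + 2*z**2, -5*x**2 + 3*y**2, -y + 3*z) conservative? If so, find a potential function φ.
No, ∇×F = (-1, 4*z, -10*x) ≠ 0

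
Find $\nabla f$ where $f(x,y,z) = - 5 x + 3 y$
(-5, 3, 0)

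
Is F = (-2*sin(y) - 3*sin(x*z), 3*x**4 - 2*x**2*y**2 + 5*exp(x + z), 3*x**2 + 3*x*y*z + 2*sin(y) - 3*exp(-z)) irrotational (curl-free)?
No, ∇×F = (3*x*z - 5*exp(x + z) + 2*cos(y), -3*x*cos(x*z) - 6*x - 3*y*z, 12*x**3 - 4*x*y**2 + 5*exp(x + z) + 2*cos(y))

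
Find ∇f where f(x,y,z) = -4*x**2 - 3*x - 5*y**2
(-8*x - 3, -10*y, 0)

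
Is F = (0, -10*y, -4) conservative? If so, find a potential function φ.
Yes, F is conservative. φ = -5*y**2 - 4*z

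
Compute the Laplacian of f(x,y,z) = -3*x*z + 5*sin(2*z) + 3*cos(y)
-20*sin(2*z) - 3*cos(y)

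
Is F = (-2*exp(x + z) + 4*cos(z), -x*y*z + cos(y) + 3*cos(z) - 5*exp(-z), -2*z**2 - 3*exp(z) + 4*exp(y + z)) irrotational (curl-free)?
No, ∇×F = (x*y + 4*exp(y + z) + 3*sin(z) - 5*exp(-z), -2*exp(x + z) - 4*sin(z), -y*z)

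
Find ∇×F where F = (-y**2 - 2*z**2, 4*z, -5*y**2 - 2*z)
(-10*y - 4, -4*z, 2*y)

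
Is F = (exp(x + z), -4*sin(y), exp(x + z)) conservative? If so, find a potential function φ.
Yes, F is conservative. φ = exp(x + z) + 4*cos(y)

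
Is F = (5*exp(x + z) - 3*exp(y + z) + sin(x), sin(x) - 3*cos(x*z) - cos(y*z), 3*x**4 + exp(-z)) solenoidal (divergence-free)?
No, ∇·F = z*sin(y*z) + 5*exp(x + z) + cos(x) - exp(-z)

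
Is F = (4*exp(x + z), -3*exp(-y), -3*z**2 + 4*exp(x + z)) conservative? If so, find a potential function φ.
Yes, F is conservative. φ = -z**3 + 4*exp(x + z) + 3*exp(-y)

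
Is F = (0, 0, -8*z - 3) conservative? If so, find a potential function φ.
Yes, F is conservative. φ = z*(-4*z - 3)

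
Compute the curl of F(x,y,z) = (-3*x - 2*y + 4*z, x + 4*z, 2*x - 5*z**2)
(-4, 2, 3)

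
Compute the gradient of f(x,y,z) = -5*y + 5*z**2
(0, -5, 10*z)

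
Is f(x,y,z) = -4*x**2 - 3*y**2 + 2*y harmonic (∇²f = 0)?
No, ∇²f = -14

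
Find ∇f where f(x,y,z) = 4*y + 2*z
(0, 4, 2)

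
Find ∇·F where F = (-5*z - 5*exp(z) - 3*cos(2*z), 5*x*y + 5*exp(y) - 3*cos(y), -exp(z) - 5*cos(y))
5*x + 5*exp(y) - exp(z) + 3*sin(y)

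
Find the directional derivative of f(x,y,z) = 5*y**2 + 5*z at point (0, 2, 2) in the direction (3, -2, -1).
-45*sqrt(14)/14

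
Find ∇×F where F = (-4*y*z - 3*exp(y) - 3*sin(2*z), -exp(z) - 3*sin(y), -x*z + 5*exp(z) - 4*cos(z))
(exp(z), -4*y + z - 6*cos(2*z), 4*z + 3*exp(y))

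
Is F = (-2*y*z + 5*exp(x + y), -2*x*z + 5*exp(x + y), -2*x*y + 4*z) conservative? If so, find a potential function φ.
Yes, F is conservative. φ = -2*x*y*z + 2*z**2 + 5*exp(x + y)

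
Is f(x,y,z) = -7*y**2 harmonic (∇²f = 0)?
No, ∇²f = -14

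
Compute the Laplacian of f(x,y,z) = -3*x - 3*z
0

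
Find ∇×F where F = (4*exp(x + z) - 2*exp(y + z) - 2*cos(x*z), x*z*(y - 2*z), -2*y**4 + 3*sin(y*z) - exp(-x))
(-x*y + 4*x*z - 8*y**3 + 3*z*cos(y*z), (2*(x*sin(x*z) + 2*exp(x + z) - exp(y + z))*exp(x) - 1)*exp(-x), z*(y - 2*z) + 2*exp(y + z))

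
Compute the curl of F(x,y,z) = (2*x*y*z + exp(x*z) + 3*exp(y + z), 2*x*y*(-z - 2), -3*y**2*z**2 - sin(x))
(2*y*(x - 3*z**2), 2*x*y + x*exp(x*z) + 3*exp(y + z) + cos(x), -2*x*z - 2*y*(z + 2) - 3*exp(y + z))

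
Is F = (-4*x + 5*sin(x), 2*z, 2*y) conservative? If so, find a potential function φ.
Yes, F is conservative. φ = -2*x**2 + 2*y*z - 5*cos(x)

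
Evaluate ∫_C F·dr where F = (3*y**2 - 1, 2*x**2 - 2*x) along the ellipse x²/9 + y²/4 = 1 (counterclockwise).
-12*pi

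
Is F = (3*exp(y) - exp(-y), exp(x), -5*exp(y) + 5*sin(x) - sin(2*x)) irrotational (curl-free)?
No, ∇×F = (-5*exp(y), -5*cos(x) + 2*cos(2*x), exp(x) - 3*exp(y) - exp(-y))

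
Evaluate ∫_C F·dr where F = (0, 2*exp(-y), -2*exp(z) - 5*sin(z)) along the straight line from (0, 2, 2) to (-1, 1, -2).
-(2 - 2*exp(3))*exp(-1)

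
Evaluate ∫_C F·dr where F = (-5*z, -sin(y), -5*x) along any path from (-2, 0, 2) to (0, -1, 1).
-21 + cos(1)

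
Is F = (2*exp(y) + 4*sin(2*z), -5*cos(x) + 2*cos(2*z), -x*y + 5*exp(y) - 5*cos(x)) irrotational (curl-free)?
No, ∇×F = (-x + 5*exp(y) + 4*sin(2*z), y - 5*sin(x) + 8*cos(2*z), -2*exp(y) + 5*sin(x))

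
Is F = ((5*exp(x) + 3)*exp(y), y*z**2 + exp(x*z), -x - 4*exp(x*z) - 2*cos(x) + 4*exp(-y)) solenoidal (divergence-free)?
No, ∇·F = -4*x*exp(x*z) + z**2 + 5*exp(x + y)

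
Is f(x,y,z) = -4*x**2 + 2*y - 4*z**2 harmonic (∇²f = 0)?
No, ∇²f = -16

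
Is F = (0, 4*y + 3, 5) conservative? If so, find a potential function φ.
Yes, F is conservative. φ = 2*y**2 + 3*y + 5*z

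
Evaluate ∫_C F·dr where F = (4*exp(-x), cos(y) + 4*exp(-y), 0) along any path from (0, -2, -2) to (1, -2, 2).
4 - 4*exp(-1)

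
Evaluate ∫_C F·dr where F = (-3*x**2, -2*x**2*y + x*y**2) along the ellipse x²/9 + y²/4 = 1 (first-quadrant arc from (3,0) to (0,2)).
3*pi/2 + 9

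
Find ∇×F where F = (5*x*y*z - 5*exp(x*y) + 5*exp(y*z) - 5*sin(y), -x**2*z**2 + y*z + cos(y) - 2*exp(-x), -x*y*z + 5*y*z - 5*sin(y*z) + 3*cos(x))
(2*x**2*z - x*z - y - 5*z*cos(y*z) + 5*z, 5*x*y + y*z + 5*y*exp(y*z) + 3*sin(x), -2*x*z**2 - 5*x*z + 5*x*exp(x*y) - 5*z*exp(y*z) + 5*cos(y) + 2*exp(-x))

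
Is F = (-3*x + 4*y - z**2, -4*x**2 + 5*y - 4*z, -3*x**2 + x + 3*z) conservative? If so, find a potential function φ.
No, ∇×F = (4, 6*x - 2*z - 1, -8*x - 4) ≠ 0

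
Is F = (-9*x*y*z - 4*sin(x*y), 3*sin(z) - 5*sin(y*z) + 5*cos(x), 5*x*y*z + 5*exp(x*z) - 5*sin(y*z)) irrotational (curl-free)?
No, ∇×F = (5*x*z + 5*y*cos(y*z) - 5*z*cos(y*z) - 3*cos(z), -9*x*y - 5*y*z - 5*z*exp(x*z), 9*x*z + 4*x*cos(x*y) - 5*sin(x))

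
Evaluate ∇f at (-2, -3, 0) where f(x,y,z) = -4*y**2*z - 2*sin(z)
(0, 0, -38)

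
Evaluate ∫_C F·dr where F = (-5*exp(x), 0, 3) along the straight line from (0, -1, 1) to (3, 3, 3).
11 - 5*exp(3)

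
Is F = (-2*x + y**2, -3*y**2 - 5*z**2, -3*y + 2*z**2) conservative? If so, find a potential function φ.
No, ∇×F = (10*z - 3, 0, -2*y) ≠ 0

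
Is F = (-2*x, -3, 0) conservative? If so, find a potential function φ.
Yes, F is conservative. φ = -x**2 - 3*y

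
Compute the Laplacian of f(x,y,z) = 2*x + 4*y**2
8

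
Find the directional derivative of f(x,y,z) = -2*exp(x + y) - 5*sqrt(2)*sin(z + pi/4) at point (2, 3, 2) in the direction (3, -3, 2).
-10*sqrt(11)*cos(pi/4 + 2)/11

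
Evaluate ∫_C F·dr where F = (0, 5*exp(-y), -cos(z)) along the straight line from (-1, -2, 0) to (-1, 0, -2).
-5 + sin(2) + 5*exp(2)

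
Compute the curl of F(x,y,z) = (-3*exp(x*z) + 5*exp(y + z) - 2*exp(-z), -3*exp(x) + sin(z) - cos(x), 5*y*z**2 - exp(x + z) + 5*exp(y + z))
(5*z**2 + 5*exp(y + z) - cos(z), ((-3*x*exp(x*z) + exp(x + z) + 5*exp(y + z))*exp(z) + 2)*exp(-z), -3*exp(x) - 5*exp(y + z) + sin(x))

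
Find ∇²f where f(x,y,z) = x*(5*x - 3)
10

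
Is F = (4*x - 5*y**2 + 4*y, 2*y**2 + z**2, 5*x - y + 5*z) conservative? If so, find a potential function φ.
No, ∇×F = (-2*z - 1, -5, 10*y - 4) ≠ 0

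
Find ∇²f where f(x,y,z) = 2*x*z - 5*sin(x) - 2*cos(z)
5*sin(x) + 2*cos(z)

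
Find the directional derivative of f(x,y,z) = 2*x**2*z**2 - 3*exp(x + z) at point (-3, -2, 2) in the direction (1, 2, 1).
sqrt(6)*(-1 + 4*E)*exp(-1)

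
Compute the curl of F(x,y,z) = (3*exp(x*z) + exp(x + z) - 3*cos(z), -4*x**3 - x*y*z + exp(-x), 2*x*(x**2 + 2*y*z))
(x*(y + 4*z), -6*x**2 + 3*x*exp(x*z) - 4*y*z + exp(x + z) + 3*sin(z), -12*x**2 - y*z - exp(-x))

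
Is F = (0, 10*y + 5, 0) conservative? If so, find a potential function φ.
Yes, F is conservative. φ = 5*y*(y + 1)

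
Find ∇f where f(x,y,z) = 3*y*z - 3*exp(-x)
(3*exp(-x), 3*z, 3*y)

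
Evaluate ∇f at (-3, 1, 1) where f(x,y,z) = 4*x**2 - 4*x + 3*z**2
(-28, 0, 6)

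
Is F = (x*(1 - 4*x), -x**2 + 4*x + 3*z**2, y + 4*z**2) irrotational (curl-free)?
No, ∇×F = (1 - 6*z, 0, 4 - 2*x)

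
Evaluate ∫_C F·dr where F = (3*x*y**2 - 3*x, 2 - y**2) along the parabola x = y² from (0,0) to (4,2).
124/3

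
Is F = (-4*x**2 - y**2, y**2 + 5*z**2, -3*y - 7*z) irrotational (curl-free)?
No, ∇×F = (-10*z - 3, 0, 2*y)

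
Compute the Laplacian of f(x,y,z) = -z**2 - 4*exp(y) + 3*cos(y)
-4*exp(y) - 3*cos(y) - 2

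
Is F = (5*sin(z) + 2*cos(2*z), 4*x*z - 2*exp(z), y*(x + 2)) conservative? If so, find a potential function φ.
No, ∇×F = (-3*x + 2*exp(z) + 2, -y - 4*sin(2*z) + 5*cos(z), 4*z) ≠ 0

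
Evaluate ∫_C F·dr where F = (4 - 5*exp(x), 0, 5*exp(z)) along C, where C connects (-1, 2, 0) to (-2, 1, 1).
-9 - 5*exp(-2) + 5*exp(-1) + 5*E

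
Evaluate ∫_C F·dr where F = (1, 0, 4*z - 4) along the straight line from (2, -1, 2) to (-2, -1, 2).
-4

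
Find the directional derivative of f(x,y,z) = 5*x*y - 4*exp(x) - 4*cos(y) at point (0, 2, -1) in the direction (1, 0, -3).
3*sqrt(10)/5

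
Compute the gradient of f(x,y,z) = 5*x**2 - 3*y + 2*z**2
(10*x, -3, 4*z)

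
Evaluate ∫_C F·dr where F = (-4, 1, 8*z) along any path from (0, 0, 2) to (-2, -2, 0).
-10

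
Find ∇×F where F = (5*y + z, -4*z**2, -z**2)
(8*z, 1, -5)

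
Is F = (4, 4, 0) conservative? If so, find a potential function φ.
Yes, F is conservative. φ = 4*x + 4*y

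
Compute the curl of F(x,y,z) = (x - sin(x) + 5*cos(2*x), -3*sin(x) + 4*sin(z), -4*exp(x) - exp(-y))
(-4*cos(z) + exp(-y), 4*exp(x), -3*cos(x))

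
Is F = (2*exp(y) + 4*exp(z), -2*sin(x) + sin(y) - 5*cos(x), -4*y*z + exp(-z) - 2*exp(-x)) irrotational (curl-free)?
No, ∇×F = (-4*z, 4*exp(z) - 2*exp(-x), -2*exp(y) + 5*sin(x) - 2*cos(x))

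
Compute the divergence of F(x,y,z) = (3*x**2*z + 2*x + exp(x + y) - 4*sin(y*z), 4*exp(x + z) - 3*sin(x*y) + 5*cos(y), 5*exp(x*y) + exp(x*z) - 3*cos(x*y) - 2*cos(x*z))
6*x*z + x*exp(x*z) + 2*x*sin(x*z) - 3*x*cos(x*y) + exp(x + y) - 5*sin(y) + 2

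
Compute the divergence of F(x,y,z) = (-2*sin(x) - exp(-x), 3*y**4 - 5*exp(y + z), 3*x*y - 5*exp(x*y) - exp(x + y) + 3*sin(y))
12*y**3 - 5*exp(y + z) - 2*cos(x) + exp(-x)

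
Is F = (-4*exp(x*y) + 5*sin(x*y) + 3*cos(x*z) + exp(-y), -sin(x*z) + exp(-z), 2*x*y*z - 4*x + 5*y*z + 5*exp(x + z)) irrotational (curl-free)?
No, ∇×F = (2*x*z + x*cos(x*z) + 5*z + exp(-z), -3*x*sin(x*z) - 2*y*z - 5*exp(x + z) + 4, 4*x*exp(x*y) - 5*x*cos(x*y) - z*cos(x*z) + exp(-y))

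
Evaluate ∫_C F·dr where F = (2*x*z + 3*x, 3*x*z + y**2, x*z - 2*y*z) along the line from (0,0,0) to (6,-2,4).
458/3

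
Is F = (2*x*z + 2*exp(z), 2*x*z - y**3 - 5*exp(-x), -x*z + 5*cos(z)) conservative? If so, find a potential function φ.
No, ∇×F = (-2*x, 2*x + z + 2*exp(z), 2*z + 5*exp(-x)) ≠ 0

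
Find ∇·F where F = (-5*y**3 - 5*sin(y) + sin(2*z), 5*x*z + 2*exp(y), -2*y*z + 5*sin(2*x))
-2*y + 2*exp(y)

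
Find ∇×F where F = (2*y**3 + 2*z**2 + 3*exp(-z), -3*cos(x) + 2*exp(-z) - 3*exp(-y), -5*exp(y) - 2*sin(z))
(-5*exp(y) + 2*exp(-z), 4*z - 3*exp(-z), -6*y**2 + 3*sin(x))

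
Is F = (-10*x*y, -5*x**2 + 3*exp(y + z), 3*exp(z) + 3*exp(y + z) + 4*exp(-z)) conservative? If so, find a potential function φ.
Yes, F is conservative. φ = -5*x**2*y + 3*exp(z) + 3*exp(y + z) - 4*exp(-z)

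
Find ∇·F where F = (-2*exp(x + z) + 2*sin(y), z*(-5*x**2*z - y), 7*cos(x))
-z - 2*exp(x + z)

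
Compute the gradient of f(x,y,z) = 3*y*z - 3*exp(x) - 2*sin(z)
(-3*exp(x), 3*z, 3*y - 2*cos(z))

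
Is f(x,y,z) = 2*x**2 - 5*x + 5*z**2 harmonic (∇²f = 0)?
No, ∇²f = 14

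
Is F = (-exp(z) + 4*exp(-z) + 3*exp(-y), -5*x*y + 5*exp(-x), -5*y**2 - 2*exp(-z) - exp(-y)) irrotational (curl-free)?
No, ∇×F = (-10*y + exp(-y), -exp(z) - 4*exp(-z), -5*y + 3*exp(-y) - 5*exp(-x))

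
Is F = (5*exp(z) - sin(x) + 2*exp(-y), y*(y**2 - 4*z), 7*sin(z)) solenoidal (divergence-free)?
No, ∇·F = 3*y**2 - 4*z - cos(x) + 7*cos(z)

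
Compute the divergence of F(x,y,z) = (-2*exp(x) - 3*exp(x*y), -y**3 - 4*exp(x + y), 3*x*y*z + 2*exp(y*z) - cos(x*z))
3*x*y + x*sin(x*z) - 3*y**2 - 3*y*exp(x*y) + 2*y*exp(y*z) - 2*exp(x) - 4*exp(x + y)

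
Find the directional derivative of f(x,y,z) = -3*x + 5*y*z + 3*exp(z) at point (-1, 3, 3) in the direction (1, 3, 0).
21*sqrt(10)/5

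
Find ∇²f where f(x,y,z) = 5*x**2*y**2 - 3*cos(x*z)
3*x**2*cos(x*z) + 10*x**2 + 10*y**2 + 3*z**2*cos(x*z)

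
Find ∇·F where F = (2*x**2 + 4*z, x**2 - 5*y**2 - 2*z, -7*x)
4*x - 10*y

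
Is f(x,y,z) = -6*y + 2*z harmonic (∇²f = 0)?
Yes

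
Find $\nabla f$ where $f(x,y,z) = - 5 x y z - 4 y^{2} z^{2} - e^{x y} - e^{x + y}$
(-5*y*z - y*exp(x*y) - exp(x + y), -5*x*z - x*exp(x*y) - 8*y*z**2 - exp(x + y), y*(-5*x - 8*y*z))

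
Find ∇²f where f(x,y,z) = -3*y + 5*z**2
10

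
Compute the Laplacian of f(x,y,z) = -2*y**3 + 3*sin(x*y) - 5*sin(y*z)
-3*x**2*sin(x*y) - 3*y**2*sin(x*y) + 5*y**2*sin(y*z) - 12*y + 5*z**2*sin(y*z)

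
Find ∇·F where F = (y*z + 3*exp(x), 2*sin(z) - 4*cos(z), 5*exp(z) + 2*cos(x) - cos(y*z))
y*sin(y*z) + 3*exp(x) + 5*exp(z)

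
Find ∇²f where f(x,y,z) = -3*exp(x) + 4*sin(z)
-3*exp(x) - 4*sin(z)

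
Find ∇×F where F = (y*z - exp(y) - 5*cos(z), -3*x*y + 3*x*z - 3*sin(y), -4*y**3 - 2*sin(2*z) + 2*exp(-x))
(-3*x - 12*y**2, y + 5*sin(z) + 2*exp(-x), -3*y + 2*z + exp(y))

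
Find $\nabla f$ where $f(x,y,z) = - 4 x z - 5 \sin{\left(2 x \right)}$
(-4*z - 10*cos(2*x), 0, -4*x)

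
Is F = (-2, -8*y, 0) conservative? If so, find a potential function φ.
Yes, F is conservative. φ = -2*x - 4*y**2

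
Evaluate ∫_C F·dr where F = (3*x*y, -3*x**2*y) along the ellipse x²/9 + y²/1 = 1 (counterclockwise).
0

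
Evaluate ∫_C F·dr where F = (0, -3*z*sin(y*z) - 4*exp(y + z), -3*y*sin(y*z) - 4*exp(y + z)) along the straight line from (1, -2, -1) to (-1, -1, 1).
-4 + 4*exp(-3) - 3*cos(2) + 3*cos(1)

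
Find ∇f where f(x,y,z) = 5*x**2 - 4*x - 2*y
(10*x - 4, -2, 0)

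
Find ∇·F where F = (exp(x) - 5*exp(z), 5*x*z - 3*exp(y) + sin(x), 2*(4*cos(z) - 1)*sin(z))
exp(x) - 3*exp(y) - 2*cos(z) + 8*cos(2*z)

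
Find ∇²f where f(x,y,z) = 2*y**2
4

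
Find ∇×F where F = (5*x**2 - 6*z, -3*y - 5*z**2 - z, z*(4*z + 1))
(10*z + 1, -6, 0)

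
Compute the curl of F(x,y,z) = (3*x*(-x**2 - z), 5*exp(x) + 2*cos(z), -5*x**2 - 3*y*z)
(-3*z + 2*sin(z), 7*x, 5*exp(x))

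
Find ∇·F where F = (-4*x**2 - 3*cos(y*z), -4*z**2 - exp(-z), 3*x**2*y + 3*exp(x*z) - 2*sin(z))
3*x*exp(x*z) - 8*x - 2*cos(z)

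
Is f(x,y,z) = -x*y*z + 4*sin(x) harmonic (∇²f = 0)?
No, ∇²f = -4*sin(x)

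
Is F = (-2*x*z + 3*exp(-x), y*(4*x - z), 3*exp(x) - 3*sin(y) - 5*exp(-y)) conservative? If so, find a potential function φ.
No, ∇×F = (y - 3*cos(y) + 5*exp(-y), -2*x - 3*exp(x), 4*y) ≠ 0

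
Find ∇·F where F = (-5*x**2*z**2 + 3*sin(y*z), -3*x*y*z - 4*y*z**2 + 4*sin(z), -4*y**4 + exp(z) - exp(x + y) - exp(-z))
-10*x*z**2 - 3*x*z - 4*z**2 + 2*cosh(z)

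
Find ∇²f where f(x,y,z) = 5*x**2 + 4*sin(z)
10 - 4*sin(z)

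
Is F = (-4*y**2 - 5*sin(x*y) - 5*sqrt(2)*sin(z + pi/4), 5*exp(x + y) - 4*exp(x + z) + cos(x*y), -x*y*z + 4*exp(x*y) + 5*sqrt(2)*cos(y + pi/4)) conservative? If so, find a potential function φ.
No, ∇×F = (-x*z + 4*x*exp(x*y) + 4*exp(x + z) - 5*sqrt(2)*sin(y + pi/4), y*z - 4*y*exp(x*y) - 5*sqrt(2)*cos(z + pi/4), 5*x*cos(x*y) - y*sin(x*y) + 8*y + 5*exp(x + y) - 4*exp(x + z)) ≠ 0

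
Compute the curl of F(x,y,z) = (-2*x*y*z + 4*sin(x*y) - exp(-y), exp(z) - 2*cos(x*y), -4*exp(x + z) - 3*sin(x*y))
(-3*x*cos(x*y) - exp(z), -2*x*y + 3*y*cos(x*y) + 4*exp(x + z), 2*x*z - 4*x*cos(x*y) + 2*y*sin(x*y) - exp(-y))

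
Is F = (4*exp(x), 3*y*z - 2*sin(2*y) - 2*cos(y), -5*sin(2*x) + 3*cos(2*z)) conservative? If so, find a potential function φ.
No, ∇×F = (-3*y, 10*cos(2*x), 0) ≠ 0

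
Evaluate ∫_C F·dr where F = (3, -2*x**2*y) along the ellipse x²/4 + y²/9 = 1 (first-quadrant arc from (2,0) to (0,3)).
-24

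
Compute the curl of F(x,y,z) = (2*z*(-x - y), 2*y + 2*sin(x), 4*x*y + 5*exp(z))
(4*x, -2*x - 6*y, 2*z + 2*cos(x))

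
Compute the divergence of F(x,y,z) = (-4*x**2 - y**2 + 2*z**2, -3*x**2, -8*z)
-8*x - 8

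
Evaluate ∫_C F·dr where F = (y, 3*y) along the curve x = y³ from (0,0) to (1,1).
9/4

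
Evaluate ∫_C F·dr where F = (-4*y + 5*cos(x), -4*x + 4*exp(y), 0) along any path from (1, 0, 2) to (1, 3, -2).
-16 + 4*exp(3)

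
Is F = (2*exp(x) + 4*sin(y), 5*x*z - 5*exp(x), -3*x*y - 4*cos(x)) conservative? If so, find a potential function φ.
No, ∇×F = (-8*x, 3*y - 4*sin(x), 5*z - 5*exp(x) - 4*cos(y)) ≠ 0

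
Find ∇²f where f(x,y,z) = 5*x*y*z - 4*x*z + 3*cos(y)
-3*cos(y)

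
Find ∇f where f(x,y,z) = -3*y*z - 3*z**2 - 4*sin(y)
(0, -3*z - 4*cos(y), -3*y - 6*z)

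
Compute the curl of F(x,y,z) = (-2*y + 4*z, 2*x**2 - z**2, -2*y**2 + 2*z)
(-4*y + 2*z, 4, 4*x + 2)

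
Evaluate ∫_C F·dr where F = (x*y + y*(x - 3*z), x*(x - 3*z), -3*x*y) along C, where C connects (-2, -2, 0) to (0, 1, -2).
8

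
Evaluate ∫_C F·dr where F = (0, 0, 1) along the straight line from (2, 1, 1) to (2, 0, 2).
1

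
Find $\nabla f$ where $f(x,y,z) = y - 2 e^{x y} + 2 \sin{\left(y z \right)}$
(-2*y*exp(x*y), -2*x*exp(x*y) + 2*z*cos(y*z) + 1, 2*y*cos(y*z))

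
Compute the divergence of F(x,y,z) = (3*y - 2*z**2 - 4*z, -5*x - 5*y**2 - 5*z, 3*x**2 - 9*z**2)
-10*y - 18*z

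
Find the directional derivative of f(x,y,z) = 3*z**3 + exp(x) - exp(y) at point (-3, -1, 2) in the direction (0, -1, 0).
exp(-1)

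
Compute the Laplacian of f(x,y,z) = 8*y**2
16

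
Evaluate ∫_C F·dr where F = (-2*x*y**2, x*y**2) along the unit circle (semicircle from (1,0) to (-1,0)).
pi/8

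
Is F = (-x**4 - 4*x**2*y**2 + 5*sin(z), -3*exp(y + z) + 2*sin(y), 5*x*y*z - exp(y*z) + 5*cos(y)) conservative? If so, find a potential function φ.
No, ∇×F = (5*x*z - z*exp(y*z) + 3*exp(y + z) - 5*sin(y), -5*y*z + 5*cos(z), 8*x**2*y) ≠ 0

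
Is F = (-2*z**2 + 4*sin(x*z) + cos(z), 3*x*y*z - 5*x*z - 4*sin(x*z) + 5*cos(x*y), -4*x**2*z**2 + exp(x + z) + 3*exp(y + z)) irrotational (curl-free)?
No, ∇×F = (-3*x*y + 4*x*cos(x*z) + 5*x + 3*exp(y + z), 8*x*z**2 + 4*x*cos(x*z) - 4*z - exp(x + z) - sin(z), 3*y*z - 5*y*sin(x*y) - 4*z*cos(x*z) - 5*z)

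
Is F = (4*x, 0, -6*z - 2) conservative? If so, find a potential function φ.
Yes, F is conservative. φ = 2*x**2 - 3*z**2 - 2*z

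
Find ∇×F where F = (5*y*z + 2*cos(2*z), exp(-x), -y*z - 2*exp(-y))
(-z + 2*exp(-y), 5*y - 4*sin(2*z), -5*z - exp(-x))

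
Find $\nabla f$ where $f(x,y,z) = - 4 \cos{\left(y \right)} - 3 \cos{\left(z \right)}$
(0, 4*sin(y), 3*sin(z))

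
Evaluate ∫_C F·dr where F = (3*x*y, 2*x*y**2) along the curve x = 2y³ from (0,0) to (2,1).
122/21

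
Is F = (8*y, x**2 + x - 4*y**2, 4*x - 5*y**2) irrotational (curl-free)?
No, ∇×F = (-10*y, -4, 2*x - 7)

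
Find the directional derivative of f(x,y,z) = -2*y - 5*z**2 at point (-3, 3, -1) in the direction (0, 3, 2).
14*sqrt(13)/13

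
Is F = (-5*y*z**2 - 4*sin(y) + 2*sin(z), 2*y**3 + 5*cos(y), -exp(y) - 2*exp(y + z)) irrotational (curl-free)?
No, ∇×F = (-exp(y) - 2*exp(y + z), -10*y*z + 2*cos(z), 5*z**2 + 4*cos(y))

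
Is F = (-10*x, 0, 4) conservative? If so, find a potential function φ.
Yes, F is conservative. φ = -5*x**2 + 4*z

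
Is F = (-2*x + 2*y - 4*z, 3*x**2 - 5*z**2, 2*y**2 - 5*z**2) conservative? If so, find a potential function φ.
No, ∇×F = (4*y + 10*z, -4, 6*x - 2) ≠ 0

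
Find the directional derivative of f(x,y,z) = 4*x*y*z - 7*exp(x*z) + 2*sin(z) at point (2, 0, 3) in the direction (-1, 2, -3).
3*sqrt(14)*(-2*cos(3) + 16 + 21*exp(6))/14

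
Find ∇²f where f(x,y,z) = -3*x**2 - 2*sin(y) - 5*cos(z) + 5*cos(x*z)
-5*x**2*cos(x*z) - 5*z**2*cos(x*z) + 2*sin(y) + 5*cos(z) - 6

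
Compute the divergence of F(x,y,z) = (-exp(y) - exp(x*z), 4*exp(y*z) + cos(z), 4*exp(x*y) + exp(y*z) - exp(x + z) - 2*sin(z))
y*exp(y*z) - z*exp(x*z) + 4*z*exp(y*z) - exp(x + z) - 2*cos(z)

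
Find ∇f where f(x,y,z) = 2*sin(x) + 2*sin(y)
(2*cos(x), 2*cos(y), 0)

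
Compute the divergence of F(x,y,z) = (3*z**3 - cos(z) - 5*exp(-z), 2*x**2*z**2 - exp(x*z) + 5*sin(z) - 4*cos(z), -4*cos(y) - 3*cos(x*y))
0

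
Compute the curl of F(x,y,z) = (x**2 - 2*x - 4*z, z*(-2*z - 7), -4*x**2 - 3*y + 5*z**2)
(4*z + 4, 8*x - 4, 0)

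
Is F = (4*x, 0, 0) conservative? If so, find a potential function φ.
Yes, F is conservative. φ = 2*x**2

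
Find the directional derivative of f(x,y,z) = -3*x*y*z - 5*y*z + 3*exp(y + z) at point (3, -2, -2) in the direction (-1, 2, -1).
sqrt(6)*(3 + 40*exp(4))*exp(-4)/6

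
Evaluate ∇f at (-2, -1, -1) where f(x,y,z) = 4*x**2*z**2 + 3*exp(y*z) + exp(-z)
(-16, -3*E, -32 - 4*E)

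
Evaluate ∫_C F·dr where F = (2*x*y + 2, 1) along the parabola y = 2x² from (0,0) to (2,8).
28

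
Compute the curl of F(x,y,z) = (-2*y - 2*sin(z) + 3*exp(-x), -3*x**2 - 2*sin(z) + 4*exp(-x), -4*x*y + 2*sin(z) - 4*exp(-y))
(-4*x + 2*cos(z) + 4*exp(-y), 4*y - 2*cos(z), -6*x + 2 - 4*exp(-x))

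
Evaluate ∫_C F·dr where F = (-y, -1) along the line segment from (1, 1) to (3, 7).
-14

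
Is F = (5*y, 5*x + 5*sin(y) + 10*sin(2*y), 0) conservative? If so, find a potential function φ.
Yes, F is conservative. φ = 5*x*y - 5*cos(y) - 5*cos(2*y)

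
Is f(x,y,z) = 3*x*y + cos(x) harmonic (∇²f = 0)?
No, ∇²f = -cos(x)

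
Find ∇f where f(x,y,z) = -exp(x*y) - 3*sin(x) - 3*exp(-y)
(-y*exp(x*y) - 3*cos(x), -x*exp(x*y) + 3*exp(-y), 0)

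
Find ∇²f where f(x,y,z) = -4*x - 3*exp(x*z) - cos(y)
-3*x**2*exp(x*z) - 3*z**2*exp(x*z) + cos(y)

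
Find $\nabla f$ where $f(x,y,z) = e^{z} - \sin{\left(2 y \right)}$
(0, -2*cos(2*y), exp(z))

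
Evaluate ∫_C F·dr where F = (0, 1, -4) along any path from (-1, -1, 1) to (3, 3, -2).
16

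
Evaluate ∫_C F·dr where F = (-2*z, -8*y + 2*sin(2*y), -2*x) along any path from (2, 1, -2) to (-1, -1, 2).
-4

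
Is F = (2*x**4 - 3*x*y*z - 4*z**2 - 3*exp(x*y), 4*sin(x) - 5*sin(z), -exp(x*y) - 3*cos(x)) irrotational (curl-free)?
No, ∇×F = (-x*exp(x*y) + 5*cos(z), -3*x*y + y*exp(x*y) - 8*z - 3*sin(x), 3*x*z + 3*x*exp(x*y) + 4*cos(x))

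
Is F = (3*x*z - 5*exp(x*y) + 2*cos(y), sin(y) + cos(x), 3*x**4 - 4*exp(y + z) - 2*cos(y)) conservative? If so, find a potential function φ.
No, ∇×F = (-4*exp(y + z) + 2*sin(y), -12*x**3 + 3*x, 5*x*exp(x*y) - sin(x) + 2*sin(y)) ≠ 0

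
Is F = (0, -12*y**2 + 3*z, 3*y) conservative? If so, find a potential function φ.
Yes, F is conservative. φ = y*(-4*y**2 + 3*z)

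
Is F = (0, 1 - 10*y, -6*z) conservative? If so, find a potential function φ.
Yes, F is conservative. φ = -5*y**2 + y - 3*z**2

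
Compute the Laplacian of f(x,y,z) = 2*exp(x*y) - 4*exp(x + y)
2*x**2*exp(x*y) + 2*y**2*exp(x*y) - 8*exp(x + y)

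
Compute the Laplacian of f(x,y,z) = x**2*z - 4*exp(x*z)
-4*x**2*exp(x*z) - 4*z**2*exp(x*z) + 2*z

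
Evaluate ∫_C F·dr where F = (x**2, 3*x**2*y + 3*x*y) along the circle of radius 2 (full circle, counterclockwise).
0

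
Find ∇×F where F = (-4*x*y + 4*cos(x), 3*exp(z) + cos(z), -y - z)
(-3*exp(z) + sin(z) - 1, 0, 4*x)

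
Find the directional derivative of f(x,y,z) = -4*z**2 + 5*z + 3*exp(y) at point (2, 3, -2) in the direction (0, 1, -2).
3*sqrt(5)*(-14 + exp(3))/5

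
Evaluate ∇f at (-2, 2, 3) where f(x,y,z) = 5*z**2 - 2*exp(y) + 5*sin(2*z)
(0, -2*exp(2), 10*cos(6) + 30)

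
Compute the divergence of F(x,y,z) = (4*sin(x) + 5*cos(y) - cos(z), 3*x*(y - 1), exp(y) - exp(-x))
3*x + 4*cos(x)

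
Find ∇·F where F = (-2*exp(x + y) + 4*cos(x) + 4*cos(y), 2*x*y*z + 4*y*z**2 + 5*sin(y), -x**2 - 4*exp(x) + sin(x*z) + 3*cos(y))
2*x*z + x*cos(x*z) + 4*z**2 - 2*exp(x + y) - 4*sin(x) + 5*cos(y)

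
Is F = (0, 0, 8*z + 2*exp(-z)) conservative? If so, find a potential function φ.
Yes, F is conservative. φ = 4*z**2 - 2*exp(-z)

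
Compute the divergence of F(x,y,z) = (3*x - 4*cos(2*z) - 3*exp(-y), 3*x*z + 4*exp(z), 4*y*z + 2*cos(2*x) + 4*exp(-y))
4*y + 3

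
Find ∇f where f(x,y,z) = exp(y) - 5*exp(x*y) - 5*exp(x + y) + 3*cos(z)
(-5*y*exp(x*y) - 5*exp(x + y), -5*x*exp(x*y) + exp(y) - 5*exp(x + y), -3*sin(z))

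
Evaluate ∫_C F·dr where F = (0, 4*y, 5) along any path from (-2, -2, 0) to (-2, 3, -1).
5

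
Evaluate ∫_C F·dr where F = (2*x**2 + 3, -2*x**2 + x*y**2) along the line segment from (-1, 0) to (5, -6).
-66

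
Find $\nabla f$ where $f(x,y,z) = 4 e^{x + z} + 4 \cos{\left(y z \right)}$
(4*exp(x + z), -4*z*sin(y*z), -4*y*sin(y*z) + 4*exp(x + z))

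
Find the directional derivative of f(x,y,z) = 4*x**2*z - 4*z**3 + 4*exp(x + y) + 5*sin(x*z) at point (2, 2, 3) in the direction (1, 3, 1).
sqrt(11)*(-44 + 25*cos(6) + 16*exp(4))/11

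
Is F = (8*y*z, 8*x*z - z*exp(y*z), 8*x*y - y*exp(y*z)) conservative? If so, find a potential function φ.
Yes, F is conservative. φ = 8*x*y*z - exp(y*z)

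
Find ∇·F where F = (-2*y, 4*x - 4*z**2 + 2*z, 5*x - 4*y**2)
0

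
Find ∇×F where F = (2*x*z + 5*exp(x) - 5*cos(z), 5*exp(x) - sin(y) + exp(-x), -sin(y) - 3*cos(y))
(3*sin(y) - cos(y), 2*x + 5*sin(z), 5*exp(x) - exp(-x))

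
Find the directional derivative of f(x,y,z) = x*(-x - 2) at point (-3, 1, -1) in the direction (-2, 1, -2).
-8/3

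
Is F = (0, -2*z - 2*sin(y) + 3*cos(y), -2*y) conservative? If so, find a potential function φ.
Yes, F is conservative. φ = -2*y*z + 3*sin(y) + 2*cos(y)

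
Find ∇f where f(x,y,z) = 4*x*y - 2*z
(4*y, 4*x, -2)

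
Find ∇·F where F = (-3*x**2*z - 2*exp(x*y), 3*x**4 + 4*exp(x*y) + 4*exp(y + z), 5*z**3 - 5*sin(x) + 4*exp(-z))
-6*x*z + 4*x*exp(x*y) - 2*y*exp(x*y) + 15*z**2 + 4*exp(y + z) - 4*exp(-z)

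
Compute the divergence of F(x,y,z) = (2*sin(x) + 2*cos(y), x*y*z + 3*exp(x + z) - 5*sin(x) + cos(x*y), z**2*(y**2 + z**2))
x*z - x*sin(x*y) + 2*y**2*z + 4*z**3 + 2*cos(x)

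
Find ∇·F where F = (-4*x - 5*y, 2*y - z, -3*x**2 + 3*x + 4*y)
-2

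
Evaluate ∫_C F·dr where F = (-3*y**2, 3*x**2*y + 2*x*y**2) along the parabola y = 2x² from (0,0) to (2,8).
26752/35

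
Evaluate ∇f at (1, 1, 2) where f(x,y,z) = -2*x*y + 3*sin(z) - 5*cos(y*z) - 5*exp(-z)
(-2, -2 + 10*sin(2), 3*cos(2) + 5*exp(-2) + 5*sin(2))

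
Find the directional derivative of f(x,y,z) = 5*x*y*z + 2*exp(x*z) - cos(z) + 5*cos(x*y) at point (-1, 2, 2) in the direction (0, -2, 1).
sqrt(5)*(-2 + 10*exp(2) + 11*exp(2)*sin(2))*exp(-2)/5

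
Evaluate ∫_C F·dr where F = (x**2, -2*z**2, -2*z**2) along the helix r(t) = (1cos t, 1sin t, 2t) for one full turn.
-128*pi**3/3 - 32*pi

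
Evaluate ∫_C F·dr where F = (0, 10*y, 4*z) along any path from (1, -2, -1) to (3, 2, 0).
-2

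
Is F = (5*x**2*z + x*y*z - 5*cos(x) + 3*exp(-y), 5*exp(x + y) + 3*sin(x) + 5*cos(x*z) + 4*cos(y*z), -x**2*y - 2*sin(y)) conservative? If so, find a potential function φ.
No, ∇×F = (-x**2 + 5*x*sin(x*z) + 4*y*sin(y*z) - 2*cos(y), x*(5*x + 3*y), -x*z - 5*z*sin(x*z) + 5*exp(x + y) + 3*cos(x) + 3*exp(-y)) ≠ 0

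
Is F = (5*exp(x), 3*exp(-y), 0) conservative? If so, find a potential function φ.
Yes, F is conservative. φ = 5*exp(x) - 3*exp(-y)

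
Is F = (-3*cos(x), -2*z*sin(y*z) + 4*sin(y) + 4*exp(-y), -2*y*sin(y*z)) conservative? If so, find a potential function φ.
Yes, F is conservative. φ = -3*sin(x) - 4*cos(y) + 2*cos(y*z) - 4*exp(-y)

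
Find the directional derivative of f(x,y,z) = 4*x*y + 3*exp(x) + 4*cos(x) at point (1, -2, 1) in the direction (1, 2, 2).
E - 4*sin(1)/3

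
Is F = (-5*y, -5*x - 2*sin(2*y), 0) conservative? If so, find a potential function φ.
Yes, F is conservative. φ = -5*x*y + cos(2*y)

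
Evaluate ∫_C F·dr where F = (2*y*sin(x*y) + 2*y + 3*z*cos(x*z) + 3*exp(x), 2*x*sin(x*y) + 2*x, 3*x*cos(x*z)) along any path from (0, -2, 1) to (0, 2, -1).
0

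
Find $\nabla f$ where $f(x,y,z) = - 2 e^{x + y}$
(-2*exp(x + y), -2*exp(x + y), 0)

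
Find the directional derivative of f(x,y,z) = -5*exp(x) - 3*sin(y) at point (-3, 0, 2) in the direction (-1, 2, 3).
sqrt(14)*(5 - 6*exp(3))*exp(-3)/14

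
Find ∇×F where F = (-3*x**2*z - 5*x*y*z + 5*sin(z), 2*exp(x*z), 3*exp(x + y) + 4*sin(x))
(-2*x*exp(x*z) + 3*exp(x + y), -3*x**2 - 5*x*y - 3*exp(x + y) - 4*cos(x) + 5*cos(z), z*(5*x + 2*exp(x*z)))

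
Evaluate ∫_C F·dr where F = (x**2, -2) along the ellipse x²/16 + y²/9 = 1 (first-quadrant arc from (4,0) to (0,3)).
-82/3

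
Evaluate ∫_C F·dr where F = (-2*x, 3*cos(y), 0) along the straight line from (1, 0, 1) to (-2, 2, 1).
-3 + 3*sin(2)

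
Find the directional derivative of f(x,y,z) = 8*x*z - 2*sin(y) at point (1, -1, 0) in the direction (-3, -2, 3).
2*sqrt(22)*(cos(1) + 6)/11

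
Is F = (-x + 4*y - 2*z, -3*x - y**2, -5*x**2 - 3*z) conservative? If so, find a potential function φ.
No, ∇×F = (0, 10*x - 2, -7) ≠ 0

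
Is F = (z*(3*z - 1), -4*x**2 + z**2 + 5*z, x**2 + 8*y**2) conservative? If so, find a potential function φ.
No, ∇×F = (16*y - 2*z - 5, -2*x + 6*z - 1, -8*x) ≠ 0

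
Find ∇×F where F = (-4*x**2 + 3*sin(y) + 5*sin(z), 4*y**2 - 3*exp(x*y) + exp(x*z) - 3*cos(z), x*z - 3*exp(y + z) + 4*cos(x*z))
(-x*exp(x*z) - 3*exp(y + z) - 3*sin(z), 4*z*sin(x*z) - z + 5*cos(z), -3*y*exp(x*y) + z*exp(x*z) - 3*cos(y))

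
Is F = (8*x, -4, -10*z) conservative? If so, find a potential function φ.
Yes, F is conservative. φ = 4*x**2 - 4*y - 5*z**2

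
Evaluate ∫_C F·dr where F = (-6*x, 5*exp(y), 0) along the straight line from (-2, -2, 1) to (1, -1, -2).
-5*exp(-2) + 5*exp(-1) + 9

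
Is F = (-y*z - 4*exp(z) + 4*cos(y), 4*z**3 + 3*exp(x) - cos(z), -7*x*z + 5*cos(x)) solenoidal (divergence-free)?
No, ∇·F = -7*x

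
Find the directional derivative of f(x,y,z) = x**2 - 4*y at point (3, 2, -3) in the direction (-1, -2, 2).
2/3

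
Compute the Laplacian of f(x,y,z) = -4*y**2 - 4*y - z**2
-10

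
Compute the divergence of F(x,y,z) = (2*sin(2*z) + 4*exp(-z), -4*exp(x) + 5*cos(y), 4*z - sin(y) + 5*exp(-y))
4 - 5*sin(y)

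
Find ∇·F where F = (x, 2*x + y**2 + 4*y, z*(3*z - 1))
2*y + 6*z + 4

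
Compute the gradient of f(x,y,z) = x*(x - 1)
(2*x - 1, 0, 0)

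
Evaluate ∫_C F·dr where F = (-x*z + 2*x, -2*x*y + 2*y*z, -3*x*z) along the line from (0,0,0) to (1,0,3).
-9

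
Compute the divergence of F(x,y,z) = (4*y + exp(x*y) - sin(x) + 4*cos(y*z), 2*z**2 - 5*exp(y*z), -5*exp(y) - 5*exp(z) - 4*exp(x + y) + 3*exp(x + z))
y*exp(x*y) - 5*z*exp(y*z) - 5*exp(z) + 3*exp(x + z) - cos(x)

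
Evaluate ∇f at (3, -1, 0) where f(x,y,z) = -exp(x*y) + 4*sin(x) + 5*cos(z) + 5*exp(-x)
(4*cos(3) - 4*exp(-3), -3*exp(-3), 0)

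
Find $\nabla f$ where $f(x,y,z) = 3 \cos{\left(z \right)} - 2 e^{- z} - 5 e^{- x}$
(5*exp(-x), 0, -3*sin(z) + 2*exp(-z))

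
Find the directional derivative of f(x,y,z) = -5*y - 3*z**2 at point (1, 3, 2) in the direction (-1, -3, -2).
39*sqrt(14)/14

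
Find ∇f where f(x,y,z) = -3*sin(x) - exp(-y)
(-3*cos(x), exp(-y), 0)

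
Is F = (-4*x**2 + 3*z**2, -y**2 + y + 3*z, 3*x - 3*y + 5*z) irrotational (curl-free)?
No, ∇×F = (-6, 6*z - 3, 0)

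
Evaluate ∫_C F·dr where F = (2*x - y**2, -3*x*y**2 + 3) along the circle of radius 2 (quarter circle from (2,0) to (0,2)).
22/3 - 3*pi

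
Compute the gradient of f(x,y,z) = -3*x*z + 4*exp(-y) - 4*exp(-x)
(-3*z + 4*exp(-x), -4*exp(-y), -3*x)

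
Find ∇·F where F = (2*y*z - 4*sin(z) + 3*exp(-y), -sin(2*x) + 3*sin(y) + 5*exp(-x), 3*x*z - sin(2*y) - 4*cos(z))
3*x + 4*sin(z) + 3*cos(y)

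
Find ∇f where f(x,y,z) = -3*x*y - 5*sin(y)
(-3*y, -3*x - 5*cos(y), 0)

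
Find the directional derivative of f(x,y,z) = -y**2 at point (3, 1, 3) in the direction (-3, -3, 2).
3*sqrt(22)/11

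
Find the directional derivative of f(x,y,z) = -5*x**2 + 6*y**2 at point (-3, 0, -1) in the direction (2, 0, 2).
15*sqrt(2)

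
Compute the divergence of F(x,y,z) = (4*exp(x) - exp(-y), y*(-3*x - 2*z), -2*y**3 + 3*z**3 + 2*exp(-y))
-3*x + 9*z**2 - 2*z + 4*exp(x)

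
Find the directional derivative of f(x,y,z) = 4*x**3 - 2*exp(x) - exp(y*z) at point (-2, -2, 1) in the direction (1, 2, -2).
16 - 8*exp(-2)/3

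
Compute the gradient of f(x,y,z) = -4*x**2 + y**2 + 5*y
(-8*x, 2*y + 5, 0)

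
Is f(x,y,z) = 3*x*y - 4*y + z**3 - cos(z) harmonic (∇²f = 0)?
No, ∇²f = 6*z + cos(z)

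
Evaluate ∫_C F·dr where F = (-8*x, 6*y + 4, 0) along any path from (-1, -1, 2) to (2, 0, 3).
-11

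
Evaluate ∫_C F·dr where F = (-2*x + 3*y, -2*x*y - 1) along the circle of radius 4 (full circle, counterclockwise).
-48*pi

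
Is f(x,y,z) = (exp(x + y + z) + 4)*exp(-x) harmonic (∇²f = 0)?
No, ∇²f = 2*(exp(x + y + z) + 2)*exp(-x)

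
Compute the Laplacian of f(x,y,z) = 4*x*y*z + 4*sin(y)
-4*sin(y)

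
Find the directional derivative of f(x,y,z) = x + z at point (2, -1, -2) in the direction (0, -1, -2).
-2*sqrt(5)/5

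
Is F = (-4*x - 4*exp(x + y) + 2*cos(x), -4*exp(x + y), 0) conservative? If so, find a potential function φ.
Yes, F is conservative. φ = -2*x**2 - 4*exp(x + y) + 2*sin(x)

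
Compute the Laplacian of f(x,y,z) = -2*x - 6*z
0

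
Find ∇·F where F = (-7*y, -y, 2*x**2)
-1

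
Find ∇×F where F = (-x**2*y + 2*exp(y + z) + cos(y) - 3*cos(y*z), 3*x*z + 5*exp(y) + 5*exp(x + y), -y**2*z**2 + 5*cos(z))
(-3*x - 2*y*z**2, 3*y*sin(y*z) + 2*exp(y + z), x**2 - 3*z*sin(y*z) + 3*z + 5*exp(x + y) - 2*exp(y + z) + sin(y))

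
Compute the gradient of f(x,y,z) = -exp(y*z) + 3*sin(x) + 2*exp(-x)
(3*cos(x) - 2*exp(-x), -z*exp(y*z), -y*exp(y*z))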